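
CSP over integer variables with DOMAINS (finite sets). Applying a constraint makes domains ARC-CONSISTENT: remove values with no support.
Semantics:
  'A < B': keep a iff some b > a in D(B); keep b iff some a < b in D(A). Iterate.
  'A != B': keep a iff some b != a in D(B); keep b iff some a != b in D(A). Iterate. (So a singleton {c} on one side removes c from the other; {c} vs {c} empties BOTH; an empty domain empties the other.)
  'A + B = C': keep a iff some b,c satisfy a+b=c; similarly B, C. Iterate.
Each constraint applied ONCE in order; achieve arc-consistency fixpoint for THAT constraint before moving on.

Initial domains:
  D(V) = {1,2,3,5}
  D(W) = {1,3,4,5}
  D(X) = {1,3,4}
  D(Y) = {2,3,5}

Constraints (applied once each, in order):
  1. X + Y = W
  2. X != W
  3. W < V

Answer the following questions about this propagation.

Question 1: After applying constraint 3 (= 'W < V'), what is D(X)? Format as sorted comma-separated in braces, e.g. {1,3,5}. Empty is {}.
Answer: {1,3}

Derivation:
Constraint 1 (X + Y = W) on D(X)={1,3,4} D(Y)={2,3,5} D(W)={1,3,4,5}: X {1,3,4}->{1,3}; Y {2,3,5}->{2,3}; W {1,3,4,5}->{3,4,5}
Constraint 2 (X != W) on D(X)={1,3} D(W)={3,4,5}: no change
Constraint 3 (W < V) on D(W)={3,4,5} D(V)={1,2,3,5}: W {3,4,5}->{3,4}; V {1,2,3,5}->{5}
So after constraint 3: D(X) = {1,3}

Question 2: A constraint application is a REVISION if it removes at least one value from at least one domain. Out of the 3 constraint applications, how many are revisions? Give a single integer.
Answer: 2

Derivation:
Constraint 1 (X + Y = W) on D(X)={1,3,4} D(Y)={2,3,5} D(W)={1,3,4,5}: X {1,3,4}->{1,3}; Y {2,3,5}->{2,3}; W {1,3,4,5}->{3,4,5} => REVISION
Constraint 2 (X != W) on D(X)={1,3} D(W)={3,4,5}: no change => not a revision
Constraint 3 (W < V) on D(W)={3,4,5} D(V)={1,2,3,5}: W {3,4,5}->{3,4}; V {1,2,3,5}->{5} => REVISION
Total revisions = 2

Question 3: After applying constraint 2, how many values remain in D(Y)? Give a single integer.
Answer: 2

Derivation:
Constraint 1 (X + Y = W) on D(X)={1,3,4} D(Y)={2,3,5} D(W)={1,3,4,5}: X {1,3,4}->{1,3}; Y {2,3,5}->{2,3}; W {1,3,4,5}->{3,4,5}
Constraint 2 (X != W) on D(X)={1,3} D(W)={3,4,5}: no change
So after constraint 2: D(Y)={2,3}, size = 2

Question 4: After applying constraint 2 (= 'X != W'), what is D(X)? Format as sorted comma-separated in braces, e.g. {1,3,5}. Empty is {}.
Constraint 1 (X + Y = W) on D(X)={1,3,4} D(Y)={2,3,5} D(W)={1,3,4,5}: X {1,3,4}->{1,3}; Y {2,3,5}->{2,3}; W {1,3,4,5}->{3,4,5}
Constraint 2 (X != W) on D(X)={1,3} D(W)={3,4,5}: no change
So after constraint 2: D(X) = {1,3}

Answer: {1,3}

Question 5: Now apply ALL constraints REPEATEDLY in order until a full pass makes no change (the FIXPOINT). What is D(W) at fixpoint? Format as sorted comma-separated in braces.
pass 0 (initial): D(W)={1,3,4,5}
pass 1: V {1,2,3,5}->{5}; W {1,3,4,5}->{3,4}; X {1,3,4}->{1,3}; Y {2,3,5}->{2,3}
pass 2: X {1,3}->{1}
pass 3: no change
Fixpoint after 3 passes: D(W) = {3,4}

Answer: {3,4}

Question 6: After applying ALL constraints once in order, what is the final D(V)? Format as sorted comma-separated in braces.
Constraint 1 (X + Y = W) on D(X)={1,3,4} D(Y)={2,3,5} D(W)={1,3,4,5}: X {1,3,4}->{1,3}; Y {2,3,5}->{2,3}; W {1,3,4,5}->{3,4,5}
Constraint 2 (X != W) on D(X)={1,3} D(W)={3,4,5}: no change
Constraint 3 (W < V) on D(W)={3,4,5} D(V)={1,2,3,5}: W {3,4,5}->{3,4}; V {1,2,3,5}->{5}
So after all 3 constraints: D(V) = {5}

Answer: {5}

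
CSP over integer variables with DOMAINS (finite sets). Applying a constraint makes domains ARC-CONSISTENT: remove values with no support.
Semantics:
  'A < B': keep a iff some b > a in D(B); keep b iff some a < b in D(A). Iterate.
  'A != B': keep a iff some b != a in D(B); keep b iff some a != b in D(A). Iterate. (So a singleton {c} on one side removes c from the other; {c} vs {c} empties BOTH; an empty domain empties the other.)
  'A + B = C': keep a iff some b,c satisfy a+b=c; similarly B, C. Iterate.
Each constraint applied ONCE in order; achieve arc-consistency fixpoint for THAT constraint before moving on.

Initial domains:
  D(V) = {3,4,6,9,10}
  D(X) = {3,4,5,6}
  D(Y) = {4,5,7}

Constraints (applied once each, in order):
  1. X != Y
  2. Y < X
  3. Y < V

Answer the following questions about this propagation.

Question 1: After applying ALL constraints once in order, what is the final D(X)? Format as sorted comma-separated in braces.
Answer: {5,6}

Derivation:
Constraint 1 (X != Y) on D(X)={3,4,5,6} D(Y)={4,5,7}: no change
Constraint 2 (Y < X) on D(Y)={4,5,7} D(X)={3,4,5,6}: Y {4,5,7}->{4,5}; X {3,4,5,6}->{5,6}
Constraint 3 (Y < V) on D(Y)={4,5} D(V)={3,4,6,9,10}: V {3,4,6,9,10}->{6,9,10}
So after all 3 constraints: D(X) = {5,6}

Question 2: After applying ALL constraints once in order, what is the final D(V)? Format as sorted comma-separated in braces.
Answer: {6,9,10}

Derivation:
Constraint 1 (X != Y) on D(X)={3,4,5,6} D(Y)={4,5,7}: no change
Constraint 2 (Y < X) on D(Y)={4,5,7} D(X)={3,4,5,6}: Y {4,5,7}->{4,5}; X {3,4,5,6}->{5,6}
Constraint 3 (Y < V) on D(Y)={4,5} D(V)={3,4,6,9,10}: V {3,4,6,9,10}->{6,9,10}
So after all 3 constraints: D(V) = {6,9,10}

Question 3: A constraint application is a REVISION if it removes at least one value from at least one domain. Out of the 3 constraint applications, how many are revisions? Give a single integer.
Answer: 2

Derivation:
Constraint 1 (X != Y) on D(X)={3,4,5,6} D(Y)={4,5,7}: no change => not a revision
Constraint 2 (Y < X) on D(Y)={4,5,7} D(X)={3,4,5,6}: Y {4,5,7}->{4,5}; X {3,4,5,6}->{5,6} => REVISION
Constraint 3 (Y < V) on D(Y)={4,5} D(V)={3,4,6,9,10}: V {3,4,6,9,10}->{6,9,10} => REVISION
Total revisions = 2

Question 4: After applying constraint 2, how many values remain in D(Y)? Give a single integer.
Constraint 1 (X != Y) on D(X)={3,4,5,6} D(Y)={4,5,7}: no change
Constraint 2 (Y < X) on D(Y)={4,5,7} D(X)={3,4,5,6}: Y {4,5,7}->{4,5}; X {3,4,5,6}->{5,6}
So after constraint 2: D(Y)={4,5}, size = 2

Answer: 2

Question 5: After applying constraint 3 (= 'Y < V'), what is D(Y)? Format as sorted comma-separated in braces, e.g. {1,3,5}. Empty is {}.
Answer: {4,5}

Derivation:
Constraint 1 (X != Y) on D(X)={3,4,5,6} D(Y)={4,5,7}: no change
Constraint 2 (Y < X) on D(Y)={4,5,7} D(X)={3,4,5,6}: Y {4,5,7}->{4,5}; X {3,4,5,6}->{5,6}
Constraint 3 (Y < V) on D(Y)={4,5} D(V)={3,4,6,9,10}: V {3,4,6,9,10}->{6,9,10}
So after constraint 3: D(Y) = {4,5}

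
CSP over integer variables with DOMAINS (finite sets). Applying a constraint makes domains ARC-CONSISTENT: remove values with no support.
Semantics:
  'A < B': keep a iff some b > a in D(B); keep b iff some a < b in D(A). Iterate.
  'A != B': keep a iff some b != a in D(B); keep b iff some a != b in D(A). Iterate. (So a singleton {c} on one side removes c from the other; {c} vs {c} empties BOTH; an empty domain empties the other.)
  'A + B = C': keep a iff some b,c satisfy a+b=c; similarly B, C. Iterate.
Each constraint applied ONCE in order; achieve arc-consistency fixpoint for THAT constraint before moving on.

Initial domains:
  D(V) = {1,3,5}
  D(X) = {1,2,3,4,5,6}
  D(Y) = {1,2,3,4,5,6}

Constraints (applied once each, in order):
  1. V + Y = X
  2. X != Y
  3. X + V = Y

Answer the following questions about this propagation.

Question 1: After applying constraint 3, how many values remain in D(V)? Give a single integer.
Answer: 2

Derivation:
Constraint 1 (V + Y = X) on D(V)={1,3,5} D(Y)={1,2,3,4,5,6} D(X)={1,2,3,4,5,6}: Y {1,2,3,4,5,6}->{1,2,3,4,5}; X {1,2,3,4,5,6}->{2,3,4,5,6}
Constraint 2 (X != Y) on D(X)={2,3,4,5,6} D(Y)={1,2,3,4,5}: no change
Constraint 3 (X + V = Y) on D(X)={2,3,4,5,6} D(V)={1,3,5} D(Y)={1,2,3,4,5}: X {2,3,4,5,6}->{2,3,4}; V {1,3,5}->{1,3}; Y {1,2,3,4,5}->{3,4,5}
So after constraint 3: D(V)={1,3}, size = 2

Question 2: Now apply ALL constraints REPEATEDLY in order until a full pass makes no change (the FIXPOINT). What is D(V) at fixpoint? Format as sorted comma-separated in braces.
Answer: {}

Derivation:
pass 0 (initial): D(V)={1,3,5}
pass 1: V {1,3,5}->{1,3}; X {1,2,3,4,5,6}->{2,3,4}; Y {1,2,3,4,5,6}->{3,4,5}
pass 2: V {1,3}->{}; X {2,3,4}->{}; Y {3,4,5}->{}
pass 3: no change
Fixpoint after 3 passes: D(V) = {}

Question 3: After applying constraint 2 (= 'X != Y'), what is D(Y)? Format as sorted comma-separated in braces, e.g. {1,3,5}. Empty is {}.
Answer: {1,2,3,4,5}

Derivation:
Constraint 1 (V + Y = X) on D(V)={1,3,5} D(Y)={1,2,3,4,5,6} D(X)={1,2,3,4,5,6}: Y {1,2,3,4,5,6}->{1,2,3,4,5}; X {1,2,3,4,5,6}->{2,3,4,5,6}
Constraint 2 (X != Y) on D(X)={2,3,4,5,6} D(Y)={1,2,3,4,5}: no change
So after constraint 2: D(Y) = {1,2,3,4,5}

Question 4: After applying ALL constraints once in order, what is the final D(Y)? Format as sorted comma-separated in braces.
Answer: {3,4,5}

Derivation:
Constraint 1 (V + Y = X) on D(V)={1,3,5} D(Y)={1,2,3,4,5,6} D(X)={1,2,3,4,5,6}: Y {1,2,3,4,5,6}->{1,2,3,4,5}; X {1,2,3,4,5,6}->{2,3,4,5,6}
Constraint 2 (X != Y) on D(X)={2,3,4,5,6} D(Y)={1,2,3,4,5}: no change
Constraint 3 (X + V = Y) on D(X)={2,3,4,5,6} D(V)={1,3,5} D(Y)={1,2,3,4,5}: X {2,3,4,5,6}->{2,3,4}; V {1,3,5}->{1,3}; Y {1,2,3,4,5}->{3,4,5}
So after all 3 constraints: D(Y) = {3,4,5}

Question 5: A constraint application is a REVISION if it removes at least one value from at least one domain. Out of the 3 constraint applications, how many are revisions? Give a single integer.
Answer: 2

Derivation:
Constraint 1 (V + Y = X) on D(V)={1,3,5} D(Y)={1,2,3,4,5,6} D(X)={1,2,3,4,5,6}: Y {1,2,3,4,5,6}->{1,2,3,4,5}; X {1,2,3,4,5,6}->{2,3,4,5,6} => REVISION
Constraint 2 (X != Y) on D(X)={2,3,4,5,6} D(Y)={1,2,3,4,5}: no change => not a revision
Constraint 3 (X + V = Y) on D(X)={2,3,4,5,6} D(V)={1,3,5} D(Y)={1,2,3,4,5}: X {2,3,4,5,6}->{2,3,4}; V {1,3,5}->{1,3}; Y {1,2,3,4,5}->{3,4,5} => REVISION
Total revisions = 2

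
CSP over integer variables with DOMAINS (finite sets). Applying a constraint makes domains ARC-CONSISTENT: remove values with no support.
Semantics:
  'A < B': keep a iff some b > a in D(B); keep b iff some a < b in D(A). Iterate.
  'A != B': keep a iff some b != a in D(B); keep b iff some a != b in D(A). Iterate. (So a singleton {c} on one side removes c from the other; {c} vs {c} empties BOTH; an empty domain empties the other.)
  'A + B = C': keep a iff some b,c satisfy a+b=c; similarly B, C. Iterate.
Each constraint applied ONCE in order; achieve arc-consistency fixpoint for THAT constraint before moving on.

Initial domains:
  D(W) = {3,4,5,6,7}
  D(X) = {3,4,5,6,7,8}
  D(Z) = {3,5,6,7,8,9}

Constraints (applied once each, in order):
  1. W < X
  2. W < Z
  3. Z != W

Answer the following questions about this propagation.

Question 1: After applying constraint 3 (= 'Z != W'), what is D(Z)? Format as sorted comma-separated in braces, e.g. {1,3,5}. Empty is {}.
Constraint 1 (W < X) on D(W)={3,4,5,6,7} D(X)={3,4,5,6,7,8}: X {3,4,5,6,7,8}->{4,5,6,7,8}
Constraint 2 (W < Z) on D(W)={3,4,5,6,7} D(Z)={3,5,6,7,8,9}: Z {3,5,6,7,8,9}->{5,6,7,8,9}
Constraint 3 (Z != W) on D(Z)={5,6,7,8,9} D(W)={3,4,5,6,7}: no change
So after constraint 3: D(Z) = {5,6,7,8,9}

Answer: {5,6,7,8,9}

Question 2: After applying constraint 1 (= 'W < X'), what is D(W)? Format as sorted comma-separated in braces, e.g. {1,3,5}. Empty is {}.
Answer: {3,4,5,6,7}

Derivation:
Constraint 1 (W < X) on D(W)={3,4,5,6,7} D(X)={3,4,5,6,7,8}: X {3,4,5,6,7,8}->{4,5,6,7,8}
So after constraint 1: D(W) = {3,4,5,6,7}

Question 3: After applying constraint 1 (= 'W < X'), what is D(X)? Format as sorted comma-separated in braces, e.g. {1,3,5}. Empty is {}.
Constraint 1 (W < X) on D(W)={3,4,5,6,7} D(X)={3,4,5,6,7,8}: X {3,4,5,6,7,8}->{4,5,6,7,8}
So after constraint 1: D(X) = {4,5,6,7,8}

Answer: {4,5,6,7,8}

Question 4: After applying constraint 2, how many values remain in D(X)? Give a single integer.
Answer: 5

Derivation:
Constraint 1 (W < X) on D(W)={3,4,5,6,7} D(X)={3,4,5,6,7,8}: X {3,4,5,6,7,8}->{4,5,6,7,8}
Constraint 2 (W < Z) on D(W)={3,4,5,6,7} D(Z)={3,5,6,7,8,9}: Z {3,5,6,7,8,9}->{5,6,7,8,9}
So after constraint 2: D(X)={4,5,6,7,8}, size = 5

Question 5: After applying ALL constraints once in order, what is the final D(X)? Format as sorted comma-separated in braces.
Constraint 1 (W < X) on D(W)={3,4,5,6,7} D(X)={3,4,5,6,7,8}: X {3,4,5,6,7,8}->{4,5,6,7,8}
Constraint 2 (W < Z) on D(W)={3,4,5,6,7} D(Z)={3,5,6,7,8,9}: Z {3,5,6,7,8,9}->{5,6,7,8,9}
Constraint 3 (Z != W) on D(Z)={5,6,7,8,9} D(W)={3,4,5,6,7}: no change
So after all 3 constraints: D(X) = {4,5,6,7,8}

Answer: {4,5,6,7,8}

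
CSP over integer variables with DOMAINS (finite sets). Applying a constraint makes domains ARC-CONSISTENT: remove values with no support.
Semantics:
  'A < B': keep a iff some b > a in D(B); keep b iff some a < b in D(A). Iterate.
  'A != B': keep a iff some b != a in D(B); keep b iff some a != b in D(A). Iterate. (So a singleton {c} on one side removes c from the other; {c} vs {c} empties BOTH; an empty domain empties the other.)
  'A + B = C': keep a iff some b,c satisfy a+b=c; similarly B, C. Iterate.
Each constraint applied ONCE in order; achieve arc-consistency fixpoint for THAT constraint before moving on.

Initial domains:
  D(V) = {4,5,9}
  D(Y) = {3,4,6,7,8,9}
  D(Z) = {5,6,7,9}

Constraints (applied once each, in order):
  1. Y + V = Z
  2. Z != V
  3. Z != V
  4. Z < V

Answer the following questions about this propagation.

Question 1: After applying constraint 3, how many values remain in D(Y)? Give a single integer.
Answer: 2

Derivation:
Constraint 1 (Y + V = Z) on D(Y)={3,4,6,7,8,9} D(V)={4,5,9} D(Z)={5,6,7,9}: Y {3,4,6,7,8,9}->{3,4}; V {4,5,9}->{4,5}; Z {5,6,7,9}->{7,9}
Constraint 2 (Z != V) on D(Z)={7,9} D(V)={4,5}: no change
Constraint 3 (Z != V) on D(Z)={7,9} D(V)={4,5}: no change
So after constraint 3: D(Y)={3,4}, size = 2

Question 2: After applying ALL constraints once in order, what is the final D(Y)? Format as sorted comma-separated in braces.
Answer: {3,4}

Derivation:
Constraint 1 (Y + V = Z) on D(Y)={3,4,6,7,8,9} D(V)={4,5,9} D(Z)={5,6,7,9}: Y {3,4,6,7,8,9}->{3,4}; V {4,5,9}->{4,5}; Z {5,6,7,9}->{7,9}
Constraint 2 (Z != V) on D(Z)={7,9} D(V)={4,5}: no change
Constraint 3 (Z != V) on D(Z)={7,9} D(V)={4,5}: no change
Constraint 4 (Z < V) on D(Z)={7,9} D(V)={4,5}: Z {7,9}->{}; V {4,5}->{}
So after all 4 constraints: D(Y) = {3,4}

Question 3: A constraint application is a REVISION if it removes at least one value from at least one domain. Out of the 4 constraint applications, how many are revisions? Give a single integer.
Constraint 1 (Y + V = Z) on D(Y)={3,4,6,7,8,9} D(V)={4,5,9} D(Z)={5,6,7,9}: Y {3,4,6,7,8,9}->{3,4}; V {4,5,9}->{4,5}; Z {5,6,7,9}->{7,9} => REVISION
Constraint 2 (Z != V) on D(Z)={7,9} D(V)={4,5}: no change => not a revision
Constraint 3 (Z != V) on D(Z)={7,9} D(V)={4,5}: no change => not a revision
Constraint 4 (Z < V) on D(Z)={7,9} D(V)={4,5}: Z {7,9}->{}; V {4,5}->{} => REVISION
Total revisions = 2

Answer: 2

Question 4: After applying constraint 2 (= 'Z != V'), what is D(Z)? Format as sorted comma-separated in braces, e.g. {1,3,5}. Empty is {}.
Answer: {7,9}

Derivation:
Constraint 1 (Y + V = Z) on D(Y)={3,4,6,7,8,9} D(V)={4,5,9} D(Z)={5,6,7,9}: Y {3,4,6,7,8,9}->{3,4}; V {4,5,9}->{4,5}; Z {5,6,7,9}->{7,9}
Constraint 2 (Z != V) on D(Z)={7,9} D(V)={4,5}: no change
So after constraint 2: D(Z) = {7,9}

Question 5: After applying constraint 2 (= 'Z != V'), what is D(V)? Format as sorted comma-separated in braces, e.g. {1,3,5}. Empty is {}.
Answer: {4,5}

Derivation:
Constraint 1 (Y + V = Z) on D(Y)={3,4,6,7,8,9} D(V)={4,5,9} D(Z)={5,6,7,9}: Y {3,4,6,7,8,9}->{3,4}; V {4,5,9}->{4,5}; Z {5,6,7,9}->{7,9}
Constraint 2 (Z != V) on D(Z)={7,9} D(V)={4,5}: no change
So after constraint 2: D(V) = {4,5}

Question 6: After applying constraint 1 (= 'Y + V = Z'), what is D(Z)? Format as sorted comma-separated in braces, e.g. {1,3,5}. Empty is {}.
Constraint 1 (Y + V = Z) on D(Y)={3,4,6,7,8,9} D(V)={4,5,9} D(Z)={5,6,7,9}: Y {3,4,6,7,8,9}->{3,4}; V {4,5,9}->{4,5}; Z {5,6,7,9}->{7,9}
So after constraint 1: D(Z) = {7,9}

Answer: {7,9}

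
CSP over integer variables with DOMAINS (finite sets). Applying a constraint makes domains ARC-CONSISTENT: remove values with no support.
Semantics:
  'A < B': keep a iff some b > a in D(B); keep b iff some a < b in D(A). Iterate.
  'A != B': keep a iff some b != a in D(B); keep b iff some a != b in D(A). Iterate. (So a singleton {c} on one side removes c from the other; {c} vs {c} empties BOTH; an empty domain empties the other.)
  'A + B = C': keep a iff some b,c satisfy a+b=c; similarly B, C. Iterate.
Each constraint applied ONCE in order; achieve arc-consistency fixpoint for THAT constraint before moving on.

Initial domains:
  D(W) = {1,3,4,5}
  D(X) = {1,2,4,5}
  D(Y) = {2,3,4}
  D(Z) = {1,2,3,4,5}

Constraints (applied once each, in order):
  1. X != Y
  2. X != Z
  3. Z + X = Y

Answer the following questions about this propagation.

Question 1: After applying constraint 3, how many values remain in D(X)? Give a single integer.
Constraint 1 (X != Y) on D(X)={1,2,4,5} D(Y)={2,3,4}: no change
Constraint 2 (X != Z) on D(X)={1,2,4,5} D(Z)={1,2,3,4,5}: no change
Constraint 3 (Z + X = Y) on D(Z)={1,2,3,4,5} D(X)={1,2,4,5} D(Y)={2,3,4}: Z {1,2,3,4,5}->{1,2,3}; X {1,2,4,5}->{1,2}
So after constraint 3: D(X)={1,2}, size = 2

Answer: 2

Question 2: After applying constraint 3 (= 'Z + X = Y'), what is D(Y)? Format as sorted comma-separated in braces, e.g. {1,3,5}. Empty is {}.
Answer: {2,3,4}

Derivation:
Constraint 1 (X != Y) on D(X)={1,2,4,5} D(Y)={2,3,4}: no change
Constraint 2 (X != Z) on D(X)={1,2,4,5} D(Z)={1,2,3,4,5}: no change
Constraint 3 (Z + X = Y) on D(Z)={1,2,3,4,5} D(X)={1,2,4,5} D(Y)={2,3,4}: Z {1,2,3,4,5}->{1,2,3}; X {1,2,4,5}->{1,2}
So after constraint 3: D(Y) = {2,3,4}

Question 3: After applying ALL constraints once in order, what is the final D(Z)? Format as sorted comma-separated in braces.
Answer: {1,2,3}

Derivation:
Constraint 1 (X != Y) on D(X)={1,2,4,5} D(Y)={2,3,4}: no change
Constraint 2 (X != Z) on D(X)={1,2,4,5} D(Z)={1,2,3,4,5}: no change
Constraint 3 (Z + X = Y) on D(Z)={1,2,3,4,5} D(X)={1,2,4,5} D(Y)={2,3,4}: Z {1,2,3,4,5}->{1,2,3}; X {1,2,4,5}->{1,2}
So after all 3 constraints: D(Z) = {1,2,3}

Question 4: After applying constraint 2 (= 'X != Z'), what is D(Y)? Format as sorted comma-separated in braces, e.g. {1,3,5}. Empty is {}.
Answer: {2,3,4}

Derivation:
Constraint 1 (X != Y) on D(X)={1,2,4,5} D(Y)={2,3,4}: no change
Constraint 2 (X != Z) on D(X)={1,2,4,5} D(Z)={1,2,3,4,5}: no change
So after constraint 2: D(Y) = {2,3,4}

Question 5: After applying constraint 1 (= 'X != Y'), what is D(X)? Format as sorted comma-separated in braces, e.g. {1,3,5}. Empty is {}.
Constraint 1 (X != Y) on D(X)={1,2,4,5} D(Y)={2,3,4}: no change
So after constraint 1: D(X) = {1,2,4,5}

Answer: {1,2,4,5}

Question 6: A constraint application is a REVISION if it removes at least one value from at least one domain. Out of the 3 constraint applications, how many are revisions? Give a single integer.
Answer: 1

Derivation:
Constraint 1 (X != Y) on D(X)={1,2,4,5} D(Y)={2,3,4}: no change => not a revision
Constraint 2 (X != Z) on D(X)={1,2,4,5} D(Z)={1,2,3,4,5}: no change => not a revision
Constraint 3 (Z + X = Y) on D(Z)={1,2,3,4,5} D(X)={1,2,4,5} D(Y)={2,3,4}: Z {1,2,3,4,5}->{1,2,3}; X {1,2,4,5}->{1,2} => REVISION
Total revisions = 1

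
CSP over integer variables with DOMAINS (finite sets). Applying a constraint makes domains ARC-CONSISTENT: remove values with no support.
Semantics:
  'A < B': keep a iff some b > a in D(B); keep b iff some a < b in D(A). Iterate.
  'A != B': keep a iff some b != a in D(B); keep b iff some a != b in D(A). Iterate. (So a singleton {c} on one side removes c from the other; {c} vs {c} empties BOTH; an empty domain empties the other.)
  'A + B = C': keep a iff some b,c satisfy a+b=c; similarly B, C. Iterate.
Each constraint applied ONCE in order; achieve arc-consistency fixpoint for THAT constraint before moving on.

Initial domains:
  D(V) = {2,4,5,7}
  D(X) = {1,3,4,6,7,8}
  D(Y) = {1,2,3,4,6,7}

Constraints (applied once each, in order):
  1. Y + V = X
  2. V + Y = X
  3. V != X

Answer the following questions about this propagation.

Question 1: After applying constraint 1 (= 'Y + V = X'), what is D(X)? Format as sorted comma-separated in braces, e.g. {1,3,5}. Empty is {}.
Constraint 1 (Y + V = X) on D(Y)={1,2,3,4,6,7} D(V)={2,4,5,7} D(X)={1,3,4,6,7,8}: Y {1,2,3,4,6,7}->{1,2,3,4,6}; X {1,3,4,6,7,8}->{3,4,6,7,8}
So after constraint 1: D(X) = {3,4,6,7,8}

Answer: {3,4,6,7,8}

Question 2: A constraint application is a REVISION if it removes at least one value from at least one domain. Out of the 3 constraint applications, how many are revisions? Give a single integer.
Answer: 1

Derivation:
Constraint 1 (Y + V = X) on D(Y)={1,2,3,4,6,7} D(V)={2,4,5,7} D(X)={1,3,4,6,7,8}: Y {1,2,3,4,6,7}->{1,2,3,4,6}; X {1,3,4,6,7,8}->{3,4,6,7,8} => REVISION
Constraint 2 (V + Y = X) on D(V)={2,4,5,7} D(Y)={1,2,3,4,6} D(X)={3,4,6,7,8}: no change => not a revision
Constraint 3 (V != X) on D(V)={2,4,5,7} D(X)={3,4,6,7,8}: no change => not a revision
Total revisions = 1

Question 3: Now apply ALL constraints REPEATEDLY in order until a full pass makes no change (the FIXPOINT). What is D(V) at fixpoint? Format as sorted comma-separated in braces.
pass 0 (initial): D(V)={2,4,5,7}
pass 1: X {1,3,4,6,7,8}->{3,4,6,7,8}; Y {1,2,3,4,6,7}->{1,2,3,4,6}
pass 2: no change
Fixpoint after 2 passes: D(V) = {2,4,5,7}

Answer: {2,4,5,7}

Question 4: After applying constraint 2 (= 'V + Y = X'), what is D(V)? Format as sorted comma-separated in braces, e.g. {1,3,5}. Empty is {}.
Answer: {2,4,5,7}

Derivation:
Constraint 1 (Y + V = X) on D(Y)={1,2,3,4,6,7} D(V)={2,4,5,7} D(X)={1,3,4,6,7,8}: Y {1,2,3,4,6,7}->{1,2,3,4,6}; X {1,3,4,6,7,8}->{3,4,6,7,8}
Constraint 2 (V + Y = X) on D(V)={2,4,5,7} D(Y)={1,2,3,4,6} D(X)={3,4,6,7,8}: no change
So after constraint 2: D(V) = {2,4,5,7}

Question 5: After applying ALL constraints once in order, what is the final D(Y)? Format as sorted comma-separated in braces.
Answer: {1,2,3,4,6}

Derivation:
Constraint 1 (Y + V = X) on D(Y)={1,2,3,4,6,7} D(V)={2,4,5,7} D(X)={1,3,4,6,7,8}: Y {1,2,3,4,6,7}->{1,2,3,4,6}; X {1,3,4,6,7,8}->{3,4,6,7,8}
Constraint 2 (V + Y = X) on D(V)={2,4,5,7} D(Y)={1,2,3,4,6} D(X)={3,4,6,7,8}: no change
Constraint 3 (V != X) on D(V)={2,4,5,7} D(X)={3,4,6,7,8}: no change
So after all 3 constraints: D(Y) = {1,2,3,4,6}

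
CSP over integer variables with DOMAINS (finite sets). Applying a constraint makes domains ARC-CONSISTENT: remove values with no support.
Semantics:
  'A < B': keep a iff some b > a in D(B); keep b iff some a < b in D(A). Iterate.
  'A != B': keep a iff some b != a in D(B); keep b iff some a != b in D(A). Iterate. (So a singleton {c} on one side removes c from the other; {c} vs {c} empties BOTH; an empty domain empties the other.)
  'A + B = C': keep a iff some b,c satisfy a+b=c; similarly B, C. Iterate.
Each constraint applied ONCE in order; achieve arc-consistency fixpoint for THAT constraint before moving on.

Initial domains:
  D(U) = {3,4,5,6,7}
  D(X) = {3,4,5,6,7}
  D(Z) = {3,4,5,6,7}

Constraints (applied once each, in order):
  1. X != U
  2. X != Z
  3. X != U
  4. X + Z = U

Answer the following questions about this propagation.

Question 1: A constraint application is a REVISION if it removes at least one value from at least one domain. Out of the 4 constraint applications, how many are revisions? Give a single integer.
Constraint 1 (X != U) on D(X)={3,4,5,6,7} D(U)={3,4,5,6,7}: no change => not a revision
Constraint 2 (X != Z) on D(X)={3,4,5,6,7} D(Z)={3,4,5,6,7}: no change => not a revision
Constraint 3 (X != U) on D(X)={3,4,5,6,7} D(U)={3,4,5,6,7}: no change => not a revision
Constraint 4 (X + Z = U) on D(X)={3,4,5,6,7} D(Z)={3,4,5,6,7} D(U)={3,4,5,6,7}: X {3,4,5,6,7}->{3,4}; Z {3,4,5,6,7}->{3,4}; U {3,4,5,6,7}->{6,7} => REVISION
Total revisions = 1

Answer: 1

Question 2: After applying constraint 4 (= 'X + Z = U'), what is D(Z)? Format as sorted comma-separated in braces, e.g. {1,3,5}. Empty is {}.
Answer: {3,4}

Derivation:
Constraint 1 (X != U) on D(X)={3,4,5,6,7} D(U)={3,4,5,6,7}: no change
Constraint 2 (X != Z) on D(X)={3,4,5,6,7} D(Z)={3,4,5,6,7}: no change
Constraint 3 (X != U) on D(X)={3,4,5,6,7} D(U)={3,4,5,6,7}: no change
Constraint 4 (X + Z = U) on D(X)={3,4,5,6,7} D(Z)={3,4,5,6,7} D(U)={3,4,5,6,7}: X {3,4,5,6,7}->{3,4}; Z {3,4,5,6,7}->{3,4}; U {3,4,5,6,7}->{6,7}
So after constraint 4: D(Z) = {3,4}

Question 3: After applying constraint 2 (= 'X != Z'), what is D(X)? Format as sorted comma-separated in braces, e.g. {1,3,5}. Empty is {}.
Answer: {3,4,5,6,7}

Derivation:
Constraint 1 (X != U) on D(X)={3,4,5,6,7} D(U)={3,4,5,6,7}: no change
Constraint 2 (X != Z) on D(X)={3,4,5,6,7} D(Z)={3,4,5,6,7}: no change
So after constraint 2: D(X) = {3,4,5,6,7}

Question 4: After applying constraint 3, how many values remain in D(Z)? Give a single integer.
Answer: 5

Derivation:
Constraint 1 (X != U) on D(X)={3,4,5,6,7} D(U)={3,4,5,6,7}: no change
Constraint 2 (X != Z) on D(X)={3,4,5,6,7} D(Z)={3,4,5,6,7}: no change
Constraint 3 (X != U) on D(X)={3,4,5,6,7} D(U)={3,4,5,6,7}: no change
So after constraint 3: D(Z)={3,4,5,6,7}, size = 5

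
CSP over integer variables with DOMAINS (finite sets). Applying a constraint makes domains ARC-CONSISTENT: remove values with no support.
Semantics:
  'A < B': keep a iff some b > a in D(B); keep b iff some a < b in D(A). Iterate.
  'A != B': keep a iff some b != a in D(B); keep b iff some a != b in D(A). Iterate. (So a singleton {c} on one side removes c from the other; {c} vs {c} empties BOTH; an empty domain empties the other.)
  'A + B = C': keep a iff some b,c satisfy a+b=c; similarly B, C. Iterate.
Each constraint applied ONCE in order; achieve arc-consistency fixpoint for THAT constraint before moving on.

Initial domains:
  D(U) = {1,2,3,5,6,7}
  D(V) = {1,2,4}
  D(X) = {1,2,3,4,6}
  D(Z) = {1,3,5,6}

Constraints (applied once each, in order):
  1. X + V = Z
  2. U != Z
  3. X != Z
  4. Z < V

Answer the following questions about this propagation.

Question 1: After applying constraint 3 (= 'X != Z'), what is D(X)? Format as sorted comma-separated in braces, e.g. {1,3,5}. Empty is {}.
Constraint 1 (X + V = Z) on D(X)={1,2,3,4,6} D(V)={1,2,4} D(Z)={1,3,5,6}: X {1,2,3,4,6}->{1,2,3,4}; Z {1,3,5,6}->{3,5,6}
Constraint 2 (U != Z) on D(U)={1,2,3,5,6,7} D(Z)={3,5,6}: no change
Constraint 3 (X != Z) on D(X)={1,2,3,4} D(Z)={3,5,6}: no change
So after constraint 3: D(X) = {1,2,3,4}

Answer: {1,2,3,4}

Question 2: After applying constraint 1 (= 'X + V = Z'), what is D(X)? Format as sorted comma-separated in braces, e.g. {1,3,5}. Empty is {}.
Answer: {1,2,3,4}

Derivation:
Constraint 1 (X + V = Z) on D(X)={1,2,3,4,6} D(V)={1,2,4} D(Z)={1,3,5,6}: X {1,2,3,4,6}->{1,2,3,4}; Z {1,3,5,6}->{3,5,6}
So after constraint 1: D(X) = {1,2,3,4}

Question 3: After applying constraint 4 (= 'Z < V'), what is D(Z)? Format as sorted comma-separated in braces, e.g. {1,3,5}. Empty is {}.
Answer: {3}

Derivation:
Constraint 1 (X + V = Z) on D(X)={1,2,3,4,6} D(V)={1,2,4} D(Z)={1,3,5,6}: X {1,2,3,4,6}->{1,2,3,4}; Z {1,3,5,6}->{3,5,6}
Constraint 2 (U != Z) on D(U)={1,2,3,5,6,7} D(Z)={3,5,6}: no change
Constraint 3 (X != Z) on D(X)={1,2,3,4} D(Z)={3,5,6}: no change
Constraint 4 (Z < V) on D(Z)={3,5,6} D(V)={1,2,4}: Z {3,5,6}->{3}; V {1,2,4}->{4}
So after constraint 4: D(Z) = {3}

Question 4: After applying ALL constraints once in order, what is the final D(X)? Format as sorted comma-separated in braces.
Constraint 1 (X + V = Z) on D(X)={1,2,3,4,6} D(V)={1,2,4} D(Z)={1,3,5,6}: X {1,2,3,4,6}->{1,2,3,4}; Z {1,3,5,6}->{3,5,6}
Constraint 2 (U != Z) on D(U)={1,2,3,5,6,7} D(Z)={3,5,6}: no change
Constraint 3 (X != Z) on D(X)={1,2,3,4} D(Z)={3,5,6}: no change
Constraint 4 (Z < V) on D(Z)={3,5,6} D(V)={1,2,4}: Z {3,5,6}->{3}; V {1,2,4}->{4}
So after all 4 constraints: D(X) = {1,2,3,4}

Answer: {1,2,3,4}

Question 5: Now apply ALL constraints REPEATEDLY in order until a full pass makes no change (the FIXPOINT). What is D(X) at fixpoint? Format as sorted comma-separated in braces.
Answer: {}

Derivation:
pass 0 (initial): D(X)={1,2,3,4,6}
pass 1: V {1,2,4}->{4}; X {1,2,3,4,6}->{1,2,3,4}; Z {1,3,5,6}->{3}
pass 2: U {1,2,3,5,6,7}->{}; V {4}->{}; X {1,2,3,4}->{}; Z {3}->{}
pass 3: no change
Fixpoint after 3 passes: D(X) = {}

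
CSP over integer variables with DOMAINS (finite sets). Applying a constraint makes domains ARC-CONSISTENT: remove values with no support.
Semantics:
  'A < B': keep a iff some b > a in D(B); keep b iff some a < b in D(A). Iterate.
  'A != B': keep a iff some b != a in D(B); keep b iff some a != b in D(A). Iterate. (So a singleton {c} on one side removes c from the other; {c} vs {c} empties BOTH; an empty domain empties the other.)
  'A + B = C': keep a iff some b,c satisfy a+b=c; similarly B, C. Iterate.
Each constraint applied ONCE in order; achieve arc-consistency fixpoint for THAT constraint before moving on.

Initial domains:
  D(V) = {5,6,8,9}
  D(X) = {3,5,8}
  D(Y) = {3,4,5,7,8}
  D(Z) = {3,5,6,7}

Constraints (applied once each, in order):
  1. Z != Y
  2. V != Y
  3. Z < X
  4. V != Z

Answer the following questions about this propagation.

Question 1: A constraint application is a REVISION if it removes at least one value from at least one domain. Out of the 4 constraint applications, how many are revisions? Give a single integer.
Constraint 1 (Z != Y) on D(Z)={3,5,6,7} D(Y)={3,4,5,7,8}: no change => not a revision
Constraint 2 (V != Y) on D(V)={5,6,8,9} D(Y)={3,4,5,7,8}: no change => not a revision
Constraint 3 (Z < X) on D(Z)={3,5,6,7} D(X)={3,5,8}: X {3,5,8}->{5,8} => REVISION
Constraint 4 (V != Z) on D(V)={5,6,8,9} D(Z)={3,5,6,7}: no change => not a revision
Total revisions = 1

Answer: 1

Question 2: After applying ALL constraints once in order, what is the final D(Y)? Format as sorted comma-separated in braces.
Constraint 1 (Z != Y) on D(Z)={3,5,6,7} D(Y)={3,4,5,7,8}: no change
Constraint 2 (V != Y) on D(V)={5,6,8,9} D(Y)={3,4,5,7,8}: no change
Constraint 3 (Z < X) on D(Z)={3,5,6,7} D(X)={3,5,8}: X {3,5,8}->{5,8}
Constraint 4 (V != Z) on D(V)={5,6,8,9} D(Z)={3,5,6,7}: no change
So after all 4 constraints: D(Y) = {3,4,5,7,8}

Answer: {3,4,5,7,8}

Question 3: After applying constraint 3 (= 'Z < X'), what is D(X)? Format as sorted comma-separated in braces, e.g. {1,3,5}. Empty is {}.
Constraint 1 (Z != Y) on D(Z)={3,5,6,7} D(Y)={3,4,5,7,8}: no change
Constraint 2 (V != Y) on D(V)={5,6,8,9} D(Y)={3,4,5,7,8}: no change
Constraint 3 (Z < X) on D(Z)={3,5,6,7} D(X)={3,5,8}: X {3,5,8}->{5,8}
So after constraint 3: D(X) = {5,8}

Answer: {5,8}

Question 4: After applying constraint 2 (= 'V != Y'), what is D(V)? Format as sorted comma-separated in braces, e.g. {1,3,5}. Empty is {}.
Answer: {5,6,8,9}

Derivation:
Constraint 1 (Z != Y) on D(Z)={3,5,6,7} D(Y)={3,4,5,7,8}: no change
Constraint 2 (V != Y) on D(V)={5,6,8,9} D(Y)={3,4,5,7,8}: no change
So after constraint 2: D(V) = {5,6,8,9}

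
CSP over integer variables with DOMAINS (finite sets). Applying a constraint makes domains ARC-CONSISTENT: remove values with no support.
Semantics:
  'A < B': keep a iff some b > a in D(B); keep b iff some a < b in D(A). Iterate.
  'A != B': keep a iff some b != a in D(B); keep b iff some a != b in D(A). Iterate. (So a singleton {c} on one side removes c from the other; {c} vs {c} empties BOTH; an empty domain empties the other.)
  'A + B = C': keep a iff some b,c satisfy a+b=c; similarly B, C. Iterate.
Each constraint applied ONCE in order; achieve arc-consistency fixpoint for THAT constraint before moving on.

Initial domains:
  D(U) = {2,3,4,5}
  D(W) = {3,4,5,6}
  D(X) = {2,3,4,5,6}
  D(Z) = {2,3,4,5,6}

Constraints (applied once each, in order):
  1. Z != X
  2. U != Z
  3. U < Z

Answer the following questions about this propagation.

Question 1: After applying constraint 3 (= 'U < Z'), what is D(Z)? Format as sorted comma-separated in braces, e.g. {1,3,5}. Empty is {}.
Answer: {3,4,5,6}

Derivation:
Constraint 1 (Z != X) on D(Z)={2,3,4,5,6} D(X)={2,3,4,5,6}: no change
Constraint 2 (U != Z) on D(U)={2,3,4,5} D(Z)={2,3,4,5,6}: no change
Constraint 3 (U < Z) on D(U)={2,3,4,5} D(Z)={2,3,4,5,6}: Z {2,3,4,5,6}->{3,4,5,6}
So after constraint 3: D(Z) = {3,4,5,6}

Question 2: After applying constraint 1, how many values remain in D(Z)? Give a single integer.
Constraint 1 (Z != X) on D(Z)={2,3,4,5,6} D(X)={2,3,4,5,6}: no change
So after constraint 1: D(Z)={2,3,4,5,6}, size = 5

Answer: 5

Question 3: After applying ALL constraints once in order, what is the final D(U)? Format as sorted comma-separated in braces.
Answer: {2,3,4,5}

Derivation:
Constraint 1 (Z != X) on D(Z)={2,3,4,5,6} D(X)={2,3,4,5,6}: no change
Constraint 2 (U != Z) on D(U)={2,3,4,5} D(Z)={2,3,4,5,6}: no change
Constraint 3 (U < Z) on D(U)={2,3,4,5} D(Z)={2,3,4,5,6}: Z {2,3,4,5,6}->{3,4,5,6}
So after all 3 constraints: D(U) = {2,3,4,5}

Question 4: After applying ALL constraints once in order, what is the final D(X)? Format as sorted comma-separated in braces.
Answer: {2,3,4,5,6}

Derivation:
Constraint 1 (Z != X) on D(Z)={2,3,4,5,6} D(X)={2,3,4,5,6}: no change
Constraint 2 (U != Z) on D(U)={2,3,4,5} D(Z)={2,3,4,5,6}: no change
Constraint 3 (U < Z) on D(U)={2,3,4,5} D(Z)={2,3,4,5,6}: Z {2,3,4,5,6}->{3,4,5,6}
So after all 3 constraints: D(X) = {2,3,4,5,6}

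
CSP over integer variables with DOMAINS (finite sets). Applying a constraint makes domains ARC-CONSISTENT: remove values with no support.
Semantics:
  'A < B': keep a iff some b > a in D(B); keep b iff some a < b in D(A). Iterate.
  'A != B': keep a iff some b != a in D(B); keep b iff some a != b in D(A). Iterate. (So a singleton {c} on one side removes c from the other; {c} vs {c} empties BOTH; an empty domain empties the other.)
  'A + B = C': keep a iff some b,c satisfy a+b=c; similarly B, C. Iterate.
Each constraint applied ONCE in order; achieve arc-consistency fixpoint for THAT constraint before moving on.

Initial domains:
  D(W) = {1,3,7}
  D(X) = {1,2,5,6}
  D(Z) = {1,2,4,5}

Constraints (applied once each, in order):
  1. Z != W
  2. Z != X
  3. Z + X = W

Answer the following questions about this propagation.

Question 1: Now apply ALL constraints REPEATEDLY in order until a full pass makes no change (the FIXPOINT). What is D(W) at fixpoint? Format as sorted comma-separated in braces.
Answer: {3,7}

Derivation:
pass 0 (initial): D(W)={1,3,7}
pass 1: W {1,3,7}->{3,7}; Z {1,2,4,5}->{1,2,5}
pass 2: no change
Fixpoint after 2 passes: D(W) = {3,7}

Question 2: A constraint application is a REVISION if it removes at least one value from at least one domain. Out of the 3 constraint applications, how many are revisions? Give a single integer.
Constraint 1 (Z != W) on D(Z)={1,2,4,5} D(W)={1,3,7}: no change => not a revision
Constraint 2 (Z != X) on D(Z)={1,2,4,5} D(X)={1,2,5,6}: no change => not a revision
Constraint 3 (Z + X = W) on D(Z)={1,2,4,5} D(X)={1,2,5,6} D(W)={1,3,7}: Z {1,2,4,5}->{1,2,5}; W {1,3,7}->{3,7} => REVISION
Total revisions = 1

Answer: 1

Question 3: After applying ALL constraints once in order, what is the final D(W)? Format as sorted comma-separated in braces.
Answer: {3,7}

Derivation:
Constraint 1 (Z != W) on D(Z)={1,2,4,5} D(W)={1,3,7}: no change
Constraint 2 (Z != X) on D(Z)={1,2,4,5} D(X)={1,2,5,6}: no change
Constraint 3 (Z + X = W) on D(Z)={1,2,4,5} D(X)={1,2,5,6} D(W)={1,3,7}: Z {1,2,4,5}->{1,2,5}; W {1,3,7}->{3,7}
So after all 3 constraints: D(W) = {3,7}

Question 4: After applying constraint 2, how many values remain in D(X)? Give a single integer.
Answer: 4

Derivation:
Constraint 1 (Z != W) on D(Z)={1,2,4,5} D(W)={1,3,7}: no change
Constraint 2 (Z != X) on D(Z)={1,2,4,5} D(X)={1,2,5,6}: no change
So after constraint 2: D(X)={1,2,5,6}, size = 4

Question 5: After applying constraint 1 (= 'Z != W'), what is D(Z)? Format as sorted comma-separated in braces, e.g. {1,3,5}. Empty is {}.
Answer: {1,2,4,5}

Derivation:
Constraint 1 (Z != W) on D(Z)={1,2,4,5} D(W)={1,3,7}: no change
So after constraint 1: D(Z) = {1,2,4,5}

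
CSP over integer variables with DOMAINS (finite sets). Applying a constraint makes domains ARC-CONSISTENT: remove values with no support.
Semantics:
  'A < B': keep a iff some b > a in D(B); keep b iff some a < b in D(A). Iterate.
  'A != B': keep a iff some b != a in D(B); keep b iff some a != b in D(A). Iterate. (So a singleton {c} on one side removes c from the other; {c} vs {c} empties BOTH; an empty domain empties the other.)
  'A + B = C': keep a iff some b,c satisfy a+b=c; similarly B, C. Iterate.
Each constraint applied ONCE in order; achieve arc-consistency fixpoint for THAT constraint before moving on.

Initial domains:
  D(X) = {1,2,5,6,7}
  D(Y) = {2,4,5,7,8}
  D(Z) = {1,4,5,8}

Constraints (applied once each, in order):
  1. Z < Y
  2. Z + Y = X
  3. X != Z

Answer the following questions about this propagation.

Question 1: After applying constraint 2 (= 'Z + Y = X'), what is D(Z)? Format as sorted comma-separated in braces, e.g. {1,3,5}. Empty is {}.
Answer: {1,4,5}

Derivation:
Constraint 1 (Z < Y) on D(Z)={1,4,5,8} D(Y)={2,4,5,7,8}: Z {1,4,5,8}->{1,4,5}
Constraint 2 (Z + Y = X) on D(Z)={1,4,5} D(Y)={2,4,5,7,8} D(X)={1,2,5,6,7}: Y {2,4,5,7,8}->{2,4,5}; X {1,2,5,6,7}->{5,6,7}
So after constraint 2: D(Z) = {1,4,5}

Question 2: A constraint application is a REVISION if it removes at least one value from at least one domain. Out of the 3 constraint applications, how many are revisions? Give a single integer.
Constraint 1 (Z < Y) on D(Z)={1,4,5,8} D(Y)={2,4,5,7,8}: Z {1,4,5,8}->{1,4,5} => REVISION
Constraint 2 (Z + Y = X) on D(Z)={1,4,5} D(Y)={2,4,5,7,8} D(X)={1,2,5,6,7}: Y {2,4,5,7,8}->{2,4,5}; X {1,2,5,6,7}->{5,6,7} => REVISION
Constraint 3 (X != Z) on D(X)={5,6,7} D(Z)={1,4,5}: no change => not a revision
Total revisions = 2

Answer: 2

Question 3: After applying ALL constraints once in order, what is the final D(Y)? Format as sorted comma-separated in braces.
Answer: {2,4,5}

Derivation:
Constraint 1 (Z < Y) on D(Z)={1,4,5,8} D(Y)={2,4,5,7,8}: Z {1,4,5,8}->{1,4,5}
Constraint 2 (Z + Y = X) on D(Z)={1,4,5} D(Y)={2,4,5,7,8} D(X)={1,2,5,6,7}: Y {2,4,5,7,8}->{2,4,5}; X {1,2,5,6,7}->{5,6,7}
Constraint 3 (X != Z) on D(X)={5,6,7} D(Z)={1,4,5}: no change
So after all 3 constraints: D(Y) = {2,4,5}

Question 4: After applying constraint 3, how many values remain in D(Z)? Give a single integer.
Answer: 3

Derivation:
Constraint 1 (Z < Y) on D(Z)={1,4,5,8} D(Y)={2,4,5,7,8}: Z {1,4,5,8}->{1,4,5}
Constraint 2 (Z + Y = X) on D(Z)={1,4,5} D(Y)={2,4,5,7,8} D(X)={1,2,5,6,7}: Y {2,4,5,7,8}->{2,4,5}; X {1,2,5,6,7}->{5,6,7}
Constraint 3 (X != Z) on D(X)={5,6,7} D(Z)={1,4,5}: no change
So after constraint 3: D(Z)={1,4,5}, size = 3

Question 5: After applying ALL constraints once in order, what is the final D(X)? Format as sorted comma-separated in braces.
Answer: {5,6,7}

Derivation:
Constraint 1 (Z < Y) on D(Z)={1,4,5,8} D(Y)={2,4,5,7,8}: Z {1,4,5,8}->{1,4,5}
Constraint 2 (Z + Y = X) on D(Z)={1,4,5} D(Y)={2,4,5,7,8} D(X)={1,2,5,6,7}: Y {2,4,5,7,8}->{2,4,5}; X {1,2,5,6,7}->{5,6,7}
Constraint 3 (X != Z) on D(X)={5,6,7} D(Z)={1,4,5}: no change
So after all 3 constraints: D(X) = {5,6,7}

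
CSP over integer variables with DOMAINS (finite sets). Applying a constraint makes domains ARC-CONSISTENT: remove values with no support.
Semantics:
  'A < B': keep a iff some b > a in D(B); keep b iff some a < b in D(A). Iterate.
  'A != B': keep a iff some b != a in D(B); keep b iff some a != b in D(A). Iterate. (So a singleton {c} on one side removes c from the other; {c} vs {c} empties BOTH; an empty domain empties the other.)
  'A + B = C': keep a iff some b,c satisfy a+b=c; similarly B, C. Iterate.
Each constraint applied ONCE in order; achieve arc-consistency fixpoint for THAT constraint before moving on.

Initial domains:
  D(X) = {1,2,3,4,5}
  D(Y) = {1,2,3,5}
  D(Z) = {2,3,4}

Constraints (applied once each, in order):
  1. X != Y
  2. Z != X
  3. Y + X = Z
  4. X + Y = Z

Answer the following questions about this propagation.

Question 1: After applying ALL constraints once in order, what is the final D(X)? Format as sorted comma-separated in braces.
Answer: {1,2,3}

Derivation:
Constraint 1 (X != Y) on D(X)={1,2,3,4,5} D(Y)={1,2,3,5}: no change
Constraint 2 (Z != X) on D(Z)={2,3,4} D(X)={1,2,3,4,5}: no change
Constraint 3 (Y + X = Z) on D(Y)={1,2,3,5} D(X)={1,2,3,4,5} D(Z)={2,3,4}: Y {1,2,3,5}->{1,2,3}; X {1,2,3,4,5}->{1,2,3}
Constraint 4 (X + Y = Z) on D(X)={1,2,3} D(Y)={1,2,3} D(Z)={2,3,4}: no change
So after all 4 constraints: D(X) = {1,2,3}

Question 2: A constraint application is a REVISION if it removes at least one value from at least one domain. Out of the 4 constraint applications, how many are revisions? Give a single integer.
Answer: 1

Derivation:
Constraint 1 (X != Y) on D(X)={1,2,3,4,5} D(Y)={1,2,3,5}: no change => not a revision
Constraint 2 (Z != X) on D(Z)={2,3,4} D(X)={1,2,3,4,5}: no change => not a revision
Constraint 3 (Y + X = Z) on D(Y)={1,2,3,5} D(X)={1,2,3,4,5} D(Z)={2,3,4}: Y {1,2,3,5}->{1,2,3}; X {1,2,3,4,5}->{1,2,3} => REVISION
Constraint 4 (X + Y = Z) on D(X)={1,2,3} D(Y)={1,2,3} D(Z)={2,3,4}: no change => not a revision
Total revisions = 1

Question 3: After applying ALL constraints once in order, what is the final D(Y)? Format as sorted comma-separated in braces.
Answer: {1,2,3}

Derivation:
Constraint 1 (X != Y) on D(X)={1,2,3,4,5} D(Y)={1,2,3,5}: no change
Constraint 2 (Z != X) on D(Z)={2,3,4} D(X)={1,2,3,4,5}: no change
Constraint 3 (Y + X = Z) on D(Y)={1,2,3,5} D(X)={1,2,3,4,5} D(Z)={2,3,4}: Y {1,2,3,5}->{1,2,3}; X {1,2,3,4,5}->{1,2,3}
Constraint 4 (X + Y = Z) on D(X)={1,2,3} D(Y)={1,2,3} D(Z)={2,3,4}: no change
So after all 4 constraints: D(Y) = {1,2,3}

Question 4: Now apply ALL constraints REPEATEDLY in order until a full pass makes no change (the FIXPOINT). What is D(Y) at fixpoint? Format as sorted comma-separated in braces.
Answer: {1,2,3}

Derivation:
pass 0 (initial): D(Y)={1,2,3,5}
pass 1: X {1,2,3,4,5}->{1,2,3}; Y {1,2,3,5}->{1,2,3}
pass 2: no change
Fixpoint after 2 passes: D(Y) = {1,2,3}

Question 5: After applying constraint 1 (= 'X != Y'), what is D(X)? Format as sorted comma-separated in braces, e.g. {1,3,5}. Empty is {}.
Answer: {1,2,3,4,5}

Derivation:
Constraint 1 (X != Y) on D(X)={1,2,3,4,5} D(Y)={1,2,3,5}: no change
So after constraint 1: D(X) = {1,2,3,4,5}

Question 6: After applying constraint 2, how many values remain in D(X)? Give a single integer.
Constraint 1 (X != Y) on D(X)={1,2,3,4,5} D(Y)={1,2,3,5}: no change
Constraint 2 (Z != X) on D(Z)={2,3,4} D(X)={1,2,3,4,5}: no change
So after constraint 2: D(X)={1,2,3,4,5}, size = 5

Answer: 5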